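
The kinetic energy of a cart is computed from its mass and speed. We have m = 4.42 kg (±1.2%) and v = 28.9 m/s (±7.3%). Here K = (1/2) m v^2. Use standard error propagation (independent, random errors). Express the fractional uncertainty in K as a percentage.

For a monomial K ∝ m, v^2, fractional errors add in quadrature:
  (1·δm/m)² = (1×0.0120)² = 0.000144;  (2·δv/v)² = (2×0.0730)² = 0.0213
δK/K = √(0.0215) = 0.146

14.6%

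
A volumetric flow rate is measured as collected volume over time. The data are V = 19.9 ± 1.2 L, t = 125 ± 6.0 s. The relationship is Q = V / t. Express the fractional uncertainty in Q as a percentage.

7.71%

Each factor contributes (exponent × relative error)² to (δQ/Q)²:
  (1·δV/V)² = (1×0.0603)² = 0.00364;  (-1·δt/t)² = (-1×0.0480)² = 0.00230
δQ/Q = √(0.00594) = 0.0771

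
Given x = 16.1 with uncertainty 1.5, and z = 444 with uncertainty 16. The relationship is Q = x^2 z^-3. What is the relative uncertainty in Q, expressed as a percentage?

Q is a product of powers, so relative uncertainties combine in quadrature:
  (2·δx/x)² = (2×0.0932)² = 0.0347;  (-3·δz/z)² = (-3×0.0360)² = 0.0117
δQ/Q = √(0.0464) = 0.215

21.5%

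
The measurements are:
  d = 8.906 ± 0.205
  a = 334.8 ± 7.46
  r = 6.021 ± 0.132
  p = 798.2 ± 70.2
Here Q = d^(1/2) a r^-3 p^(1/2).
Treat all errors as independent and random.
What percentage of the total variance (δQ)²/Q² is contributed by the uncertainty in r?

(δQ/Q)² = (½·δd/d)² + (1·δa/a)² + (-3·δr/r)² + (½·δp/p)²
  d term: (0.5×0.0230)² = 0.000132
  a term: (1×0.0223)² = 0.000496
  r term: (-3×0.0219)² = 0.00433
  p term: (0.5×0.0879)² = 0.00193
Total = 0.00689. Share from r = 0.00433/0.00689 = 0.628.

62.8%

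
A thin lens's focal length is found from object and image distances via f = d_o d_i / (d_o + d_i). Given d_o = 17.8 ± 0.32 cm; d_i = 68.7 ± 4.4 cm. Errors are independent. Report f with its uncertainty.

14.1 ± 0.275 cm

∂f/∂d_o = (d_i/(d_o+d_i))² = 0.631;  ∂f/∂d_i = (d_o/(d_o+d_i))² = 0.0423
δf = √((∂f/∂d_o · δd_o)² + (∂f/∂d_i · δd_i)²) = √(0.0407 + 0.0347) = 0.275 cm
f = 14.1 cm.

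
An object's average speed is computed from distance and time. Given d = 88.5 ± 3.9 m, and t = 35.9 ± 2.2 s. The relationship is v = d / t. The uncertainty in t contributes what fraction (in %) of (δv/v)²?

65.9%

(δv/v)² = (1·δd/d)² + (-1·δt/t)²
  d term: (1×0.0441)² = 0.00194
  t term: (-1×0.0613)² = 0.00376
Total = 0.00570. Share from t = 0.00376/0.00570 = 0.659.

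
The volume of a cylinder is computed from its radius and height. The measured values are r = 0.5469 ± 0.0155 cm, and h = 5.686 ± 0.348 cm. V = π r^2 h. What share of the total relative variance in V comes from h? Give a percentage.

53.8%

(δV/V)² = (2·δr/r)² + (1·δh/h)²
  r term: (2×0.0283)² = 0.00321
  h term: (1×0.0612)² = 0.00375
Total = 0.00696. Share from h = 0.00375/0.00696 = 0.538.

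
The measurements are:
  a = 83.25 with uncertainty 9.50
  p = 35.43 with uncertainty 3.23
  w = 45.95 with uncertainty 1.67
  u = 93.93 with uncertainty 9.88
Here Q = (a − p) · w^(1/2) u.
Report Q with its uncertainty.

Let h = a − p = 47.82. δh = √(δa² + δp²) = √(90.2 + 10.4) = 10.0, so δh/h = 0.210.
Q is then a monomial in h, w, u:
δQ/Q = √((δh/h)² + (½·δw/w)² + (1·δu/u)²) = √(0.0440 + 0.000330 + 0.0111) = 0.235
Q = 30450, so δQ = 0.235 × 30450 = 7170.

30450 ± 7170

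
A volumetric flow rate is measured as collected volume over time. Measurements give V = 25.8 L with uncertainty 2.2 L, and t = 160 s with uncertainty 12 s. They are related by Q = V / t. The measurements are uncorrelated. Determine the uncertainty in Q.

0.0183 L/s

Each factor contributes (exponent × relative error)² to (δQ/Q)²:
  (1·δV/V)² = (1×0.0853)² = 0.00727;  (-1·δt/t)² = (-1×0.0750)² = 0.00562
δQ/Q = √(0.0129) = 0.114
Q = 0.161 L/s, so δQ = 0.114 × 0.161 = 0.0183 L/s.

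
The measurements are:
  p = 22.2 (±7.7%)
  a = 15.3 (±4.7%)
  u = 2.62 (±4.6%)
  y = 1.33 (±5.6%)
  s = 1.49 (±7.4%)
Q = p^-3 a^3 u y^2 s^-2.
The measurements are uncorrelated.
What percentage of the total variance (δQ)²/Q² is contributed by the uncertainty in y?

(δQ/Q)² = (-3·δp/p)² + (3·δa/a)² + (1·δu/u)² + (2·δy/y)² + (-2·δs/s)²
  p term: (-3×0.0770)² = 0.0534
  a term: (3×0.0470)² = 0.0199
  u term: (1×0.0460)² = 0.00212
  y term: (2×0.0560)² = 0.0125
  s term: (-2×0.0740)² = 0.0219
Total = 0.110. Share from y = 0.0125/0.110 = 0.114.

11.4%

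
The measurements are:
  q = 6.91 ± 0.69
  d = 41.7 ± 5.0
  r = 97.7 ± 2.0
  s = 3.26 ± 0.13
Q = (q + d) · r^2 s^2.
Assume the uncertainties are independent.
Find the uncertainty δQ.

6.76e+05

Let u = q + d = 48.6. δu = √(δq² + δd²) = √(0.476 + 25.0) = 5.05, so δu/u = 0.104.
Q is then a monomial in u, r, s:
δQ/Q = √((δu/u)² + (2·δr/r)² + (2·δs/s)²) = √(0.0108 + 0.00168 + 0.00636) = 0.137
Q = 4.93e+06, so δQ = 0.137 × 4.93e+06 = 6.76e+05.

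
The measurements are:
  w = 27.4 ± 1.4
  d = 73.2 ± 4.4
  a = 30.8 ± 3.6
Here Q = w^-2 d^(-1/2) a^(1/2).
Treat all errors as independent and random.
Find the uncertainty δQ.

For a monomial Q ∝ w^-2, d^(-1/2), a^(1/2), fractional errors add in quadrature:
  (-2·δw/w)² = (-2×0.0511)² = 0.0104;  (−½·δd/d)² = (-0.5×0.0601)² = 0.000903;  (½·δa/a)² = (0.5×0.117)² = 0.00342
δQ/Q = √(0.0148) = 0.121
Q = 0.000864, so δQ = 0.121 × 0.000864 = 0.000105.

0.000105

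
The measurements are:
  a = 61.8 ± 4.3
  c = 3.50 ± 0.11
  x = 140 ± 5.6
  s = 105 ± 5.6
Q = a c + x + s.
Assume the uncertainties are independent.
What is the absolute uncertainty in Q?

Let p = a·c = 216. δp/p = √((1·δa/a)² + (1·δc/c)²) = √(0.00484 + 0.000988) = 0.0763, so δp = 16.5.
Q = p + x + s: δQ = √(δp² + δx² + δs²) = √(273 + 31.4 + 31.4) = 18.3

18.3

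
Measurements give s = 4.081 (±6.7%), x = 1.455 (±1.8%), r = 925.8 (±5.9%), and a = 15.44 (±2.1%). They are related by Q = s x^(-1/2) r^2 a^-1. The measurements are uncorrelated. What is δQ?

25800

Relative error in a monomial: (δQ/Q)² = Σ (nᵢ · δxᵢ/xᵢ)².
  (1·δs/s)² = (1×0.0670)² = 0.00449;  (−½·δx/x)² = (-0.5×0.0180)² = 8.1e-05;  (2·δr/r)² = (2×0.0590)² = 0.0139;  (-1·δa/a)² = (-1×0.0210)² = 0.000441
δQ/Q = √(0.0189) = 0.138
Q = 187800, so δQ = 0.138 × 187800 = 25800.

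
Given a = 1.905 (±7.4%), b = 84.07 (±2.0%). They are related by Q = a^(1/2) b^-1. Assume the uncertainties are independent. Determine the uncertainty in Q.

Since Q is a product/quotient, work with relative uncertainties:
  (½·δa/a)² = (0.5×0.0740)² = 0.00137;  (-1·δb/b)² = (-1×0.0200)² = 0.000400
δQ/Q = √(0.00177) = 0.0421
Q = 0.01642, so δQ = 0.0421 × 0.01642 = 0.000691.

0.000691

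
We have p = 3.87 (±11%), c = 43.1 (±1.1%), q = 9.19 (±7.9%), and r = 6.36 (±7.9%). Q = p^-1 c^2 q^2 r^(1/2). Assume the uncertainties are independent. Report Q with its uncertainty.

Q is a product of powers, so relative uncertainties combine in quadrature:
  (-1·δp/p)² = (-1×0.110)² = 0.0121;  (2·δc/c)² = (2×0.0110)² = 0.000484;  (2·δq/q)² = (2×0.0790)² = 0.0250;  (½·δr/r)² = (0.5×0.0790)² = 0.00156
δQ/Q = √(0.0391) = 0.198
Q = 1.02e+05, so δQ = 0.198 × 1.02e+05 = 20200.

(1.02 ± 0.202) × 10^5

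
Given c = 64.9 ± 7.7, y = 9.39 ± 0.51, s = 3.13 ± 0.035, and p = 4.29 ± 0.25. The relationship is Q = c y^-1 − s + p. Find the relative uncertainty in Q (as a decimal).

Let w = c·y^-1 = 6.91. δw/w = √((1·δc/c)² + (-1·δy/y)²) = √(0.0141 + 0.00295) = 0.130, so δw = 0.902.
Q = w − s + p: δQ = √(δw² + δs² + δp²) = √(0.813 + 0.00123 + 0.0625) = 0.937
Q = 8.07, so δQ/Q = 0.937/8.07 = 0.116.

0.116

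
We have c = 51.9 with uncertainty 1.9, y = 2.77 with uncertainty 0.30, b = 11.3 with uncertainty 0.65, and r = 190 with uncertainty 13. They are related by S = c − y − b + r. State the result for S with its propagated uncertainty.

Sums and differences: (δS)² = Σ (cᵢ δxᵢ)².
  (δc)² = 3.61;  (δy)² = 0.0900;  (δb)² = 0.423;  (δr)² = 169
δS = √(173) = 13.2
S = 228.

228 ± 13.2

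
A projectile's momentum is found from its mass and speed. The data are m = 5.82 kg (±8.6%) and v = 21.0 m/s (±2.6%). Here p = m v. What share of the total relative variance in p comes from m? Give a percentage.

91.6%

(δp/p)² = (1·δm/m)² + (1·δv/v)²
  m term: (1×0.0860)² = 0.00740
  v term: (1×0.0260)² = 0.000676
Total = 0.00807. Share from m = 0.00740/0.00807 = 0.916.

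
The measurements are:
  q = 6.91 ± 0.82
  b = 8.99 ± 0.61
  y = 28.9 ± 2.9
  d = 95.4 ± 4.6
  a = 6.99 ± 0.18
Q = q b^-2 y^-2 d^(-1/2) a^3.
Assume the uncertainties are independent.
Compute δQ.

Products/powers → add relative errors in quadrature, weighted by exponent:
  (1·δq/q)² = (1×0.119)² = 0.0141;  (-2·δb/b)² = (-2×0.0679)² = 0.0184;  (-2·δy/y)² = (-2×0.100)² = 0.0403;  (−½·δd/d)² = (-0.5×0.0482)² = 0.000581;  (3·δa/a)² = (3×0.0258)² = 0.00597
δQ/Q = √(0.0793) = 0.282
Q = 0.00358, so δQ = 0.282 × 0.00358 = 0.00101.

0.00101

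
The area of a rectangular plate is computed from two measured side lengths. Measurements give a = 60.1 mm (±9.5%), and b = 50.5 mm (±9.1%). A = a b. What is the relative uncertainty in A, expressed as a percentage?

13.2%

Since A is a product/quotient, work with relative uncertainties:
  (1·δa/a)² = (1×0.0950)² = 0.00903;  (1·δb/b)² = (1×0.0910)² = 0.00828
δA/A = √(0.0173) = 0.132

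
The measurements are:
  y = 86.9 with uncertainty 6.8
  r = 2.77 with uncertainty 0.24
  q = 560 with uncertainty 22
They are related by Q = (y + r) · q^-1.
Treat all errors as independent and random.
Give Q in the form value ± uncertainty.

0.160 ± 0.0137

Let u = y + r = 89.7. δu = √(δy² + δr²) = √(46.2 + 0.0576) = 6.80, so δu/u = 0.0759.
Q is then a monomial in u, q:
δQ/Q = √((δu/u)² + (-1·δq/q)²) = √(0.00576 + 0.00154) = 0.0854
Q = 0.160, so δQ = 0.0854 × 0.160 = 0.0137.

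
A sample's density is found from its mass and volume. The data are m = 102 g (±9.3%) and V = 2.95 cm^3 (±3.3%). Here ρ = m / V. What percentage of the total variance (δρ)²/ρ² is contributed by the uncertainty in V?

(δρ/ρ)² = (1·δm/m)² + (-1·δV/V)²
  m term: (1×0.0930)² = 0.00865
  V term: (-1×0.0330)² = 0.00109
Total = 0.00974. Share from V = 0.00109/0.00974 = 0.112.

11.2%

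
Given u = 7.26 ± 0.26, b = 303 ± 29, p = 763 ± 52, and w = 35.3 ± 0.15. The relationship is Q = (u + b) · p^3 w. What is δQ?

Let h = u + b = 310. δh = √(δu² + δb²) = √(0.0676 + 841) = 29.0, so δh/h = 0.0935.
Q is then a monomial in h, p, w:
δQ/Q = √((δh/h)² + (3·δp/p)² + (1·δw/w)²) = √(0.00874 + 0.0418 + 1.81e-05) = 0.225
Q = 4.86e+12, so δQ = 0.225 × 4.86e+12 = 1.09e+12.

1.09e+12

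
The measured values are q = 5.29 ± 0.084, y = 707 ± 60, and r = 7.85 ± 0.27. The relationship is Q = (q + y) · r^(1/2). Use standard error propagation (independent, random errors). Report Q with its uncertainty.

Let u = q + y = 712. δu = √(δq² + δy²) = √(0.00706 + 3600) = 60.0, so δu/u = 0.0842.
Q is then a monomial in u, r:
δQ/Q = √((δu/u)² + (½·δr/r)²) = √(0.00710 + 0.000296) = 0.0860
Q = 2000, so δQ = 0.0860 × 2000 = 172.

2000 ± 172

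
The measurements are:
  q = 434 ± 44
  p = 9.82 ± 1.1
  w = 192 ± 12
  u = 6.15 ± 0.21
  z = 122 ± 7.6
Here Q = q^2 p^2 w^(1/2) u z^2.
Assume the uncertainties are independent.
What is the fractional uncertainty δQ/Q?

0.330

Q is a product of powers, so relative uncertainties combine in quadrature:
  (2·δq/q)² = (2×0.101)² = 0.0411;  (2·δp/p)² = (2×0.112)² = 0.0502;  (½·δw/w)² = (0.5×0.0625)² = 0.000977;  (1·δu/u)² = (1×0.0341)² = 0.00117;  (2·δz/z)² = (2×0.0623)² = 0.0155
δQ/Q = √(0.109) = 0.330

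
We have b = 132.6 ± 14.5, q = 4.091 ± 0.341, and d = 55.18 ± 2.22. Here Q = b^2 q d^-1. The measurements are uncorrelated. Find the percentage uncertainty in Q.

Q is a product of powers, so relative uncertainties combine in quadrature:
  (2·δb/b)² = (2×0.109)² = 0.0478;  (1·δq/q)² = (1×0.0834)² = 0.00695;  (-1·δd/d)² = (-1×0.0402)² = 0.00162
δQ/Q = √(0.0564) = 0.237

23.7%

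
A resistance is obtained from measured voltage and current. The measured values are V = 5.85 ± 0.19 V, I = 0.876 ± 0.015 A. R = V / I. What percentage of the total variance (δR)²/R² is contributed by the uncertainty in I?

21.8%

(δR/R)² = (1·δV/V)² + (-1·δI/I)²
  V term: (1×0.0325)² = 0.00105
  I term: (-1×0.0171)² = 0.000293
Total = 0.00135. Share from I = 0.000293/0.00135 = 0.218.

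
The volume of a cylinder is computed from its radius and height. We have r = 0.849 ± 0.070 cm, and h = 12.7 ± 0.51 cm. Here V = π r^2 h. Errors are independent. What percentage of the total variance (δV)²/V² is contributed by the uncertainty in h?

5.60%

(δV/V)² = (2·δr/r)² + (1·δh/h)²
  r term: (2×0.0824)² = 0.0272
  h term: (1×0.0402)² = 0.00161
Total = 0.0288. Share from h = 0.00161/0.0288 = 0.0560.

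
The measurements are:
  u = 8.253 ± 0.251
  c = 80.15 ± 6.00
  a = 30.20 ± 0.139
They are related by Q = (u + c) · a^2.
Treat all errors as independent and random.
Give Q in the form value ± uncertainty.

Let w = u + c = 88.40. δw = √(δu² + δc²) = √(0.0630 + 36.0) = 6.01, so δw/w = 0.0679.
Q is then a monomial in w, a:
δQ/Q = √((δw/w)² + (2·δa/a)²) = √(0.00461 + 8.47e-05) = 0.0686
Q = 80630, so δQ = 0.0686 × 80630 = 5530.

80630 ± 5530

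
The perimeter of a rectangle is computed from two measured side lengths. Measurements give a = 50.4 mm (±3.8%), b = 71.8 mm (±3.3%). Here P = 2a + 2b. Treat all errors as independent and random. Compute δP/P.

Absolute uncertainties add in quadrature for a linear combination:
  (2·δa)² = 14.7;  (2·δb)² = 22.5
δP = √(37.1) = 6.09 mm
P = 244 mm, so δP/P = 6.09/244 = 0.0249.

0.0249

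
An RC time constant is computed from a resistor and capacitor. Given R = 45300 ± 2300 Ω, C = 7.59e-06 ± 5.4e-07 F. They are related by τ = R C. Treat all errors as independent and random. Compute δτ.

Products/powers → add relative errors in quadrature, weighted by exponent:
  (1·δR/R)² = (1×0.0508)² = 0.00258;  (1·δC/C)² = (1×0.0711)² = 0.00506
δτ/τ = √(0.00764) = 0.0874
τ = 0.344 s, so δτ = 0.0874 × 0.344 = 0.0301 s.

0.0301 s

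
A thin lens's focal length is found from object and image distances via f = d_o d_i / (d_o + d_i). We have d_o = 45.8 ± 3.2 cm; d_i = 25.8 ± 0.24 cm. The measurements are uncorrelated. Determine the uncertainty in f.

0.427 cm

∂f/∂d_o = (d_i/(d_o+d_i))² = 0.130;  ∂f/∂d_i = (d_o/(d_o+d_i))² = 0.409
δf = √((∂f/∂d_o · δd_o)² + (∂f/∂d_i · δd_i)²) = √(0.173 + 0.00964) = 0.427 cm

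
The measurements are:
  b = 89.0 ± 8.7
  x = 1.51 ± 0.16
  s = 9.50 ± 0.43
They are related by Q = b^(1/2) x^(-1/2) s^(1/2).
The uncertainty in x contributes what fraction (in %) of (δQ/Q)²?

49.2%

(δQ/Q)² = (½·δb/b)² + (−½·δx/x)² + (½·δs/s)²
  b term: (0.5×0.0978)² = 0.00239
  x term: (-0.5×0.106)² = 0.00281
  s term: (0.5×0.0453)² = 0.000512
Total = 0.00571. Share from x = 0.00281/0.00571 = 0.492.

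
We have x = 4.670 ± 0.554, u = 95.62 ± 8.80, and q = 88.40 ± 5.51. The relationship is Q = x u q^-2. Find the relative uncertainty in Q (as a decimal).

0.195

Relative error in a monomial: (δQ/Q)² = Σ (nᵢ · δxᵢ/xᵢ)².
  (1·δx/x)² = (1×0.119)² = 0.0141;  (1·δu/u)² = (1×0.0920)² = 0.00847;  (-2·δq/q)² = (-2×0.0623)² = 0.0155
δQ/Q = √(0.0381) = 0.195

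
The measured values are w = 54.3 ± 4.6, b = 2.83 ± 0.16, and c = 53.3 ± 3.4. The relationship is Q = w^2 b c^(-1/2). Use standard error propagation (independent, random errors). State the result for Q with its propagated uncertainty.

Products/powers → add relative errors in quadrature, weighted by exponent:
  (2·δw/w)² = (2×0.0847)² = 0.0287;  (1·δb/b)² = (1×0.0565)² = 0.00320;  (−½·δc/c)² = (-0.5×0.0638)² = 0.00102
δQ/Q = √(0.0329) = 0.181
Q = 1140, so δQ = 0.181 × 1140 = 207.

1140 ± 207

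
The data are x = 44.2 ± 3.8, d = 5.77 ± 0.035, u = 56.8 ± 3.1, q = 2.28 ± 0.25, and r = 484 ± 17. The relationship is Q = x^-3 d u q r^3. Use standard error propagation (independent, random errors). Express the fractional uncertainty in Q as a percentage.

30.4%

Relative error in a monomial: (δQ/Q)² = Σ (nᵢ · δxᵢ/xᵢ)².
  (-3·δx/x)² = (-3×0.0860)² = 0.0665;  (1·δd/d)² = (1×0.00607)² = 3.68e-05;  (1·δu/u)² = (1×0.0546)² = 0.00298;  (1·δq/q)² = (1×0.110)² = 0.0120;  (3·δr/r)² = (3×0.0351)² = 0.0111
δQ/Q = √(0.0927) = 0.304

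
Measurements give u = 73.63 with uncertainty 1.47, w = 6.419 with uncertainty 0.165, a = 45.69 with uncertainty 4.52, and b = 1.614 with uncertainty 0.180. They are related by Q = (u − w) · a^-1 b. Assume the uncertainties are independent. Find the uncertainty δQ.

0.358

Let h = u − w = 67.21. δh = √(δu² + δw²) = √(2.16 + 0.0272) = 1.48, so δh/h = 0.0220.
Q is then a monomial in h, a, b:
δQ/Q = √((δh/h)² + (-1·δa/a)² + (1·δb/b)²) = √(0.000484 + 0.00979 + 0.0124) = 0.151
Q = 2.374, so δQ = 0.151 × 2.374 = 0.358.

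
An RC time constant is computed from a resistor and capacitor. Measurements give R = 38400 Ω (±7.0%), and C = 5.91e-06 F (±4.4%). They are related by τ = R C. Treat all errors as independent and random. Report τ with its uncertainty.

0.227 ± 0.0188 s

Products/powers → add relative errors in quadrature, weighted by exponent:
  (1·δR/R)² = (1×0.0700)² = 0.00490;  (1·δC/C)² = (1×0.0440)² = 0.00194
δτ/τ = √(0.00684) = 0.0827
τ = 0.227 s, so δτ = 0.0827 × 0.227 = 0.0188 s.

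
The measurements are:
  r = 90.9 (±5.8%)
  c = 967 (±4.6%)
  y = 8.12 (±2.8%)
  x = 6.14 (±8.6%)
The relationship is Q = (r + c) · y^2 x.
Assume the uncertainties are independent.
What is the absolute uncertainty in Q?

Let u = r + c = 1060. δu = √(δr² + δc²) = √(27.8 + 1980) = 44.8, so δu/u = 0.0423.
Q is then a monomial in u, y, x:
δQ/Q = √((δu/u)² + (2·δy/y)² + (1·δx/x)²) = √(0.00179 + 0.00314 + 0.00740) = 0.111
Q = 4.28e+05, so δQ = 0.111 × 4.28e+05 = 47500.

47500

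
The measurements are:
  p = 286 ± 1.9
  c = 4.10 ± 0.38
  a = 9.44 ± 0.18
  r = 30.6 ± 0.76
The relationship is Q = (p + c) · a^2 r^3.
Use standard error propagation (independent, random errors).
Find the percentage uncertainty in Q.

Let u = p + c = 290. δu = √(δp² + δc²) = √(3.61 + 0.144) = 1.94, so δu/u = 0.00668.
Q is then a monomial in u, a, r:
δQ/Q = √((δu/u)² + (2·δa/a)² + (3·δr/r)²) = √(4.46e-05 + 0.00145 + 0.00555) = 0.0840

8.40%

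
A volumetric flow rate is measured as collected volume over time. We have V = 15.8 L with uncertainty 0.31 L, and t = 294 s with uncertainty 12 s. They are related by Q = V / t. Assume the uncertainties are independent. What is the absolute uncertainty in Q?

Products/powers → add relative errors in quadrature, weighted by exponent:
  (1·δV/V)² = (1×0.0196)² = 0.000385;  (-1·δt/t)² = (-1×0.0408)² = 0.00167
δQ/Q = √(0.00205) = 0.0453
Q = 0.0537 L/s, so δQ = 0.0453 × 0.0537 = 0.00243 L/s.

0.00243 L/s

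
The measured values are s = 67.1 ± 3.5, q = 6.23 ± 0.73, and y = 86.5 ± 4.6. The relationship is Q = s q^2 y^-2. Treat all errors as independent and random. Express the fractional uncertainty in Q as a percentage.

26.3%

Products/powers → add relative errors in quadrature, weighted by exponent:
  (1·δs/s)² = (1×0.0522)² = 0.00272;  (2·δq/q)² = (2×0.117)² = 0.0549;  (-2·δy/y)² = (-2×0.0532)² = 0.0113
δQ/Q = √(0.0690) = 0.263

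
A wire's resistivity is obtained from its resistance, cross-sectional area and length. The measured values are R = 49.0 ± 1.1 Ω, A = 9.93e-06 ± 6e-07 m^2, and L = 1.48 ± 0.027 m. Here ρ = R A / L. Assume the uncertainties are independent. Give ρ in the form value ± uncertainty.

Each factor contributes (exponent × relative error)² to (δρ/ρ)²:
  (1·δR/R)² = (1×0.0224)² = 0.000504;  (1·δA/A)² = (1×0.0604)² = 0.00365;  (-1·δL/L)² = (-1×0.0182)² = 0.000333
δρ/ρ = √(0.00449) = 0.0670
ρ = 0.000329 Ω·m, so δρ = 0.0670 × 0.000329 = 2.2e-05 Ω·m.

(3.29 ± 0.220) × 10^-4 Ω·m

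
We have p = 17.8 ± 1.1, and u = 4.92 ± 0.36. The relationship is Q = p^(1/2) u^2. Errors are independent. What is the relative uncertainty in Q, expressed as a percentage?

Relative error in a monomial: (δQ/Q)² = Σ (nᵢ · δxᵢ/xᵢ)².
  (½·δp/p)² = (0.5×0.0618)² = 0.000955;  (2·δu/u)² = (2×0.0732)² = 0.0214
δQ/Q = √(0.0224) = 0.150

15.0%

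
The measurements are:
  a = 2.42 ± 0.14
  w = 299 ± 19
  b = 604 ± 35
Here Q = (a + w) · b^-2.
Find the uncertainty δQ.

Let u = a + w = 301. δu = √(δa² + δw²) = √(0.0196 + 361) = 19.0, so δu/u = 0.0630.
Q is then a monomial in u, b:
δQ/Q = √((δu/u)² + (-2·δb/b)²) = √(0.00397 + 0.0134) = 0.132
Q = 0.000826, so δQ = 0.132 × 0.000826 = 0.000109.

0.000109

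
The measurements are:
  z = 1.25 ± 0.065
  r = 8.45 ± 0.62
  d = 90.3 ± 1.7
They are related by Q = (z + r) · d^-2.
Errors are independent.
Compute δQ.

Let u = z + r = 9.70. δu = √(δz² + δr²) = √(0.00423 + 0.384) = 0.623, so δu/u = 0.0643.
Q is then a monomial in u, d:
δQ/Q = √((δu/u)² + (-2·δd/d)²) = √(0.00413 + 0.00142) = 0.0745
Q = 0.00119, so δQ = 0.0745 × 0.00119 = 8.86e-05.

8.86e-05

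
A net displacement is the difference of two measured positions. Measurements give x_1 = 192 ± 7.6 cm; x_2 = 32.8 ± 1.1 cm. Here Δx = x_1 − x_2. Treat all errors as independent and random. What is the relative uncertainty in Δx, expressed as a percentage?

4.82%

Sums and differences: (δΔx)² = Σ (cᵢ δxᵢ)².
  (δx_1)² = 57.8;  (δx_2)² = 1.21
δΔx = √(59.0) = 7.68 cm
Δx = 159 cm, so δΔx/Δx = 7.68/159 = 0.0482.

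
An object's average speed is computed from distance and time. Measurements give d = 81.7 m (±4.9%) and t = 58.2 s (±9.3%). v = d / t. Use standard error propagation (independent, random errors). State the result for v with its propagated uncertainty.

Each factor contributes (exponent × relative error)² to (δv/v)²:
  (1·δd/d)² = (1×0.0490)² = 0.00240;  (-1·δt/t)² = (-1×0.0930)² = 0.00865
δv/v = √(0.0111) = 0.105
v = 1.40 m/s, so δv = 0.105 × 1.40 = 0.148 m/s.

1.40 ± 0.148 m/s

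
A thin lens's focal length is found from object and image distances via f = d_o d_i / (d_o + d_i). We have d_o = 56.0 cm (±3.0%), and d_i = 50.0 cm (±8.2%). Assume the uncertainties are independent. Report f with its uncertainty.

26.4 ± 1.20 cm

∂f/∂d_o = (d_i/(d_o+d_i))² = 0.222;  ∂f/∂d_i = (d_o/(d_o+d_i))² = 0.279
δf = √((∂f/∂d_o · δd_o)² + (∂f/∂d_i · δd_i)²) = √(0.140 + 1.31) = 1.20 cm
f = 26.4 cm.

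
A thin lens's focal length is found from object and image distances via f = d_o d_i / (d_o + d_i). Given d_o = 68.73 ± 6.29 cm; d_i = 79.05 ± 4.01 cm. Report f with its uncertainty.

36.76 ± 2.00 cm

∂f/∂d_o = (d_i/(d_o+d_i))² = 0.286;  ∂f/∂d_i = (d_o/(d_o+d_i))² = 0.216
δf = √((∂f/∂d_o · δd_o)² + (∂f/∂d_i · δd_i)²) = √(3.24 + 0.752) = 2.00 cm
f = 36.76 cm.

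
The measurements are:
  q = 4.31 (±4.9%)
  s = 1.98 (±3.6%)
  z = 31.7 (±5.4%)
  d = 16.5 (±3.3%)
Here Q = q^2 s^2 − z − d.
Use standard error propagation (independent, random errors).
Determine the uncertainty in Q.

9.04

Let p = q^2·s^2 = 72.8. δp/p = √((2·δq/q)² + (2·δs/s)²) = √(0.00960 + 0.00518) = 0.122, so δp = 8.86.
Q = p − z − d: δQ = √(δp² + δz² + δd²) = √(78.4 + 2.93 + 0.296) = 9.04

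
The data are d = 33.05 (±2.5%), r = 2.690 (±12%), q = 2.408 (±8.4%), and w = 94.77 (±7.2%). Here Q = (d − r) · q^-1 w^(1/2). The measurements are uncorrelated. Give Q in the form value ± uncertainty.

122.7 ± 11.8

Let u = d − r = 30.36. δu = √(δd² + δr²) = √(0.683 + 0.104) = 0.887, so δu/u = 0.0292.
Q is then a monomial in u, q, w:
δQ/Q = √((δu/u)² + (-1·δq/q)² + (½·δw/w)²) = √(0.000854 + 0.00706 + 0.00130) = 0.0959
Q = 122.7, so δQ = 0.0959 × 122.7 = 11.8.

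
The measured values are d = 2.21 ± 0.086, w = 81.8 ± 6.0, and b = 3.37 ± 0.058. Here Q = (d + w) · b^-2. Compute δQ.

Let u = d + w = 84.0. δu = √(δd² + δw²) = √(0.00740 + 36.0) = 6.00, so δu/u = 0.0714.
Q is then a monomial in u, b:
δQ/Q = √((δu/u)² + (-2·δb/b)²) = √(0.00510 + 0.00118) = 0.0793
Q = 7.40, so δQ = 0.0793 × 7.40 = 0.587.

0.587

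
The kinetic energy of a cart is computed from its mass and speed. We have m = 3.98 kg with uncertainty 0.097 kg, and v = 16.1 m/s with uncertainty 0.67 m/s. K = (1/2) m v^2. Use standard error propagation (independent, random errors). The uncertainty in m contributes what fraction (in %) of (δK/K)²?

(δK/K)² = (1·δm/m)² + (2·δv/v)²
  m term: (1×0.0244)² = 0.000594
  v term: (2×0.0416)² = 0.00693
Total = 0.00752. Share from m = 0.000594/0.00752 = 0.0790.

7.90%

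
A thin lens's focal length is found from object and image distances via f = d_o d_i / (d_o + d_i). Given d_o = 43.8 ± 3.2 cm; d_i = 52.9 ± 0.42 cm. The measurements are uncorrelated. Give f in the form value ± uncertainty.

24.0 ± 0.962 cm

∂f/∂d_o = (d_i/(d_o+d_i))² = 0.299;  ∂f/∂d_i = (d_o/(d_o+d_i))² = 0.205
δf = √((∂f/∂d_o · δd_o)² + (∂f/∂d_i · δd_i)²) = √(0.917 + 0.00742) = 0.962 cm
f = 24.0 cm.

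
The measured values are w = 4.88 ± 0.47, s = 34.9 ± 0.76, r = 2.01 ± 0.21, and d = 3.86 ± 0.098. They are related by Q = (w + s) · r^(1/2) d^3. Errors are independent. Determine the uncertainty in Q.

Let u = w + s = 39.8. δu = √(δw² + δs²) = √(0.221 + 0.578) = 0.894, so δu/u = 0.0225.
Q is then a monomial in u, r, d:
δQ/Q = √((δu/u)² + (½·δr/r)² + (3·δd/d)²) = √(0.000505 + 0.00273 + 0.00580) = 0.0951
Q = 3240, so δQ = 0.0951 × 3240 = 308.

308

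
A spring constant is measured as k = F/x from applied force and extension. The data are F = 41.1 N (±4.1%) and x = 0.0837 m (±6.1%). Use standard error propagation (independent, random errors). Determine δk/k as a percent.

7.35%

Each factor contributes (exponent × relative error)² to (δk/k)²:
  (1·δF/F)² = (1×0.0410)² = 0.00168;  (-1·δx/x)² = (-1×0.0610)² = 0.00372
δk/k = √(0.00540) = 0.0735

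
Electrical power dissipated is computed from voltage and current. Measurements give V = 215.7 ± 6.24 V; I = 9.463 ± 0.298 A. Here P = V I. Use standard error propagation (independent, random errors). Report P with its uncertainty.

2041 ± 87.3 W

Since P is a product/quotient, work with relative uncertainties:
  (1·δV/V)² = (1×0.0289)² = 0.000837;  (1·δI/I)² = (1×0.0315)² = 0.000992
δP/P = √(0.00183) = 0.0428
P = 2041 W, so δP = 0.0428 × 2041 = 87.3 W.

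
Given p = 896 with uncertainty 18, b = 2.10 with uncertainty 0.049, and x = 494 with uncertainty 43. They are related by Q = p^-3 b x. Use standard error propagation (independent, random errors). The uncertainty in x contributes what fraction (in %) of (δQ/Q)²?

(δQ/Q)² = (-3·δp/p)² + (1·δb/b)² + (1·δx/x)²
  p term: (-3×0.0201)² = 0.00363
  b term: (1×0.0233)² = 0.000544
  x term: (1×0.0870)² = 0.00758
Total = 0.0118. Share from x = 0.00758/0.0118 = 0.645.

64.5%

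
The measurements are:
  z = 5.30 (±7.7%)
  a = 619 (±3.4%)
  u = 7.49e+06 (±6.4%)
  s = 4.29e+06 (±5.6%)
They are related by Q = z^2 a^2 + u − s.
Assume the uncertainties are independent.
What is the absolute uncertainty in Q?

Let p = z^2·a^2 = 1.08e+07. δp/p = √((2·δz/z)² + (2·δa/a)²) = √(0.0237 + 0.00462) = 0.168, so δp = 1.81e+06.
Q = p + u − s: δQ = √(δp² + δu² + δs²) = √(3.28e+12 + 2.3e+11 + 5.77e+10) = 1.89e+06

1.89e+06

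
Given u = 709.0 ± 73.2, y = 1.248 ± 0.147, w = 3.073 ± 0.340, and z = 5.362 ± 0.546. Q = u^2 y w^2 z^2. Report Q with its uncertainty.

(1.703 ± 0.653) × 10^8

Since Q is a product/quotient, work with relative uncertainties:
  (2·δu/u)² = (2×0.103)² = 0.0426;  (1·δy/y)² = (1×0.118)² = 0.0139;  (2·δw/w)² = (2×0.111)² = 0.0490;  (2·δz/z)² = (2×0.102)² = 0.0415
δQ/Q = √(0.147) = 0.383
Q = 1.703e+08, so δQ = 0.383 × 1.703e+08 = 6.53e+07.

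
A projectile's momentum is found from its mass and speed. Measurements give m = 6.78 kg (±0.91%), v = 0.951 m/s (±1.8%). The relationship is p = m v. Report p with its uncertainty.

6.45 ± 0.130 kg·m/s

Since p is a product/quotient, work with relative uncertainties:
  (1·δm/m)² = (1×0.00910)² = 8.28e-05;  (1·δv/v)² = (1×0.0180)² = 0.000324
δp/p = √(0.000407) = 0.0202
p = 6.45 kg·m/s, so δp = 0.0202 × 6.45 = 0.130 kg·m/s.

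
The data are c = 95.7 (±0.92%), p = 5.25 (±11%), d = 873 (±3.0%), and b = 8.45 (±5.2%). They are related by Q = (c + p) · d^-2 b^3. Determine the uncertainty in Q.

0.0134

Let u = c + p = 101. δu = √(δc² + δp²) = √(0.775 + 0.334) = 1.05, so δu/u = 0.0104.
Q is then a monomial in u, d, b:
δQ/Q = √((δu/u)² + (-2·δd/d)² + (3·δb/b)²) = √(0.000109 + 0.00360 + 0.0243) = 0.167
Q = 0.0799, so δQ = 0.167 × 0.0799 = 0.0134.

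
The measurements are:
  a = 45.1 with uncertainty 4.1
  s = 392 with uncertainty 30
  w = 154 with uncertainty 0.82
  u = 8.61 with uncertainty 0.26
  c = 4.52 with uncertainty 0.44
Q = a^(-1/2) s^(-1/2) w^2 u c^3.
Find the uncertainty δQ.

Each factor contributes (exponent × relative error)² to (δQ/Q)²:
  (−½·δa/a)² = (-0.5×0.0909)² = 0.00207;  (−½·δs/s)² = (-0.5×0.0765)² = 0.00146;  (2·δw/w)² = (2×0.00532)² = 0.000113;  (1·δu/u)² = (1×0.0302)² = 0.000912;  (3·δc/c)² = (3×0.0973)² = 0.0853
δQ/Q = √(0.0898) = 0.300
Q = 1.42e+05, so δQ = 0.300 × 1.42e+05 = 42500.

42500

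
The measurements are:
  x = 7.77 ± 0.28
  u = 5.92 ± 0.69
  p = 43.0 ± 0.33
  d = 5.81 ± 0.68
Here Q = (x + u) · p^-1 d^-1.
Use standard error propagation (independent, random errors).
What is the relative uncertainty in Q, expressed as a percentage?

12.9%

Let w = x + u = 13.7. δw = √(δx² + δu²) = √(0.0784 + 0.476) = 0.745, so δw/w = 0.0544.
Q is then a monomial in w, p, d:
δQ/Q = √((δw/w)² + (-1·δp/p)² + (-1·δd/d)²) = √(0.00296 + 5.89e-05 + 0.0137) = 0.129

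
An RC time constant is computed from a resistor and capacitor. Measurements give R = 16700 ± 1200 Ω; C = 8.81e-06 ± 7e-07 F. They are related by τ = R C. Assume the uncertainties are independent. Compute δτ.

0.0158 s

τ is a product of powers, so relative uncertainties combine in quadrature:
  (1·δR/R)² = (1×0.0719)² = 0.00516;  (1·δC/C)² = (1×0.0795)² = 0.00631
δτ/τ = √(0.0115) = 0.107
τ = 0.147 s, so δτ = 0.107 × 0.147 = 0.0158 s.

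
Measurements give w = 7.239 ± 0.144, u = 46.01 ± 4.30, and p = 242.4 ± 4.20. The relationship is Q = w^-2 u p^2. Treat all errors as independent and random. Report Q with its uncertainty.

51590 ± 5540

For a monomial Q ∝ w^-2, u, p^2, fractional errors add in quadrature:
  (-2·δw/w)² = (-2×0.0199)² = 0.00158;  (1·δu/u)² = (1×0.0935)² = 0.00873;  (2·δp/p)² = (2×0.0173)² = 0.00120
δQ/Q = √(0.0115) = 0.107
Q = 51590, so δQ = 0.107 × 51590 = 5540.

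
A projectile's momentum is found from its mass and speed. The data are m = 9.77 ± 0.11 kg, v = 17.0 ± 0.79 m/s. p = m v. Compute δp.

Each factor contributes (exponent × relative error)² to (δp/p)²:
  (1·δm/m)² = (1×0.0113)² = 0.000127;  (1·δv/v)² = (1×0.0465)² = 0.00216
δp/p = √(0.00229) = 0.0478
p = 166 kg·m/s, so δp = 0.0478 × 166 = 7.94 kg·m/s.

7.94 kg·m/s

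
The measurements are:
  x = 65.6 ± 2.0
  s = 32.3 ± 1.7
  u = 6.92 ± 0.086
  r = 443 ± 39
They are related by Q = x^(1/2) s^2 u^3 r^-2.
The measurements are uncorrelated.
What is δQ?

Products/powers → add relative errors in quadrature, weighted by exponent:
  (½·δx/x)² = (0.5×0.0305)² = 0.000232;  (2·δs/s)² = (2×0.0526)² = 0.0111;  (3·δu/u)² = (3×0.0124)² = 0.00139;  (-2·δr/r)² = (-2×0.0880)² = 0.0310
δQ/Q = √(0.0437) = 0.209
Q = 14.3, so δQ = 0.209 × 14.3 = 2.98.

2.98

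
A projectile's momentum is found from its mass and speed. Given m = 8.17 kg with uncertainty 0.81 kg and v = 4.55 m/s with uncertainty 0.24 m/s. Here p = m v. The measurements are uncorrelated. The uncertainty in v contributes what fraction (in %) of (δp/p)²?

22.1%

(δp/p)² = (1·δm/m)² + (1·δv/v)²
  m term: (1×0.0991)² = 0.00983
  v term: (1×0.0527)² = 0.00278
Total = 0.0126. Share from v = 0.00278/0.0126 = 0.221.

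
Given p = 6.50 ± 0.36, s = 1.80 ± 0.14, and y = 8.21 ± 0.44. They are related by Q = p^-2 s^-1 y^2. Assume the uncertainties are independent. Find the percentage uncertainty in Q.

For a monomial Q ∝ p^-2, s^-1, y^2, fractional errors add in quadrature:
  (-2·δp/p)² = (-2×0.0554)² = 0.0123;  (-1·δs/s)² = (-1×0.0778)² = 0.00605;  (2·δy/y)² = (2×0.0536)² = 0.0115
δQ/Q = √(0.0298) = 0.173

17.3%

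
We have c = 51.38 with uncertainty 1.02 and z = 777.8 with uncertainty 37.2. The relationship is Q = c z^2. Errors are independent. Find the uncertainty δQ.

Relative error in a monomial: (δQ/Q)² = Σ (nᵢ · δxᵢ/xᵢ)².
  (1·δc/c)² = (1×0.0199)² = 0.000394;  (2·δz/z)² = (2×0.0478)² = 0.00915
δQ/Q = √(0.00954) = 0.0977
Q = 3.108e+07, so δQ = 0.0977 × 3.108e+07 = 3.04e+06.

3.04e+06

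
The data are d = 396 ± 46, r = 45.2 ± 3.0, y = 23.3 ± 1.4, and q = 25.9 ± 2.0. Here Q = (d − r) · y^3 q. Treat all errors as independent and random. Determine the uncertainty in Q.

Let u = d − r = 351. δu = √(δd² + δr²) = √(2120 + 9.00) = 46.1, so δu/u = 0.131.
Q is then a monomial in u, y, q:
δQ/Q = √((δu/u)² + (3·δy/y)² + (1·δq/q)²) = √(0.0173 + 0.0325 + 0.00596) = 0.236
Q = 1.15e+08, so δQ = 0.236 × 1.15e+08 = 2.71e+07.

2.71e+07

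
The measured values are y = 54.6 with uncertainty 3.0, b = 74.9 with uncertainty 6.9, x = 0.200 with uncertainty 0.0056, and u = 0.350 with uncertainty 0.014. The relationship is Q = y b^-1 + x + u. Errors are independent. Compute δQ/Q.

Let p = y·b^-1 = 0.729. δp/p = √((1·δy/y)² + (-1·δb/b)²) = √(0.00302 + 0.00849) = 0.107, so δp = 0.0782.
Q = p + x + u: δQ = √(δp² + δx² + δu²) = √(0.00611 + 3.14e-05 + 0.000196) = 0.0796
Q = 1.28, so δQ/Q = 0.0796/1.28 = 0.0623.

0.0623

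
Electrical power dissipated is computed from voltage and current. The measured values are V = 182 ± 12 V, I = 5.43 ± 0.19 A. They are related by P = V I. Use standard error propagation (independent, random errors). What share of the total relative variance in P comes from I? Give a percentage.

22.0%

(δP/P)² = (1·δV/V)² + (1·δI/I)²
  V term: (1×0.0659)² = 0.00435
  I term: (1×0.0350)² = 0.00122
Total = 0.00557. Share from I = 0.00122/0.00557 = 0.220.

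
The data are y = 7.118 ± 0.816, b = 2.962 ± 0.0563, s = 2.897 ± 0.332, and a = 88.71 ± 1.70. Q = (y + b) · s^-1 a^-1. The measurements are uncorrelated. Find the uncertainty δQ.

Let u = y + b = 10.08. δu = √(δy² + δb²) = √(0.666 + 0.00317) = 0.818, so δu/u = 0.0811.
Q is then a monomial in u, s, a:
δQ/Q = √((δu/u)² + (-1·δs/s)² + (-1·δa/a)²) = √(0.00658 + 0.0131 + 0.000367) = 0.142
Q = 0.03922, so δQ = 0.142 × 0.03922 = 0.00556.

0.00556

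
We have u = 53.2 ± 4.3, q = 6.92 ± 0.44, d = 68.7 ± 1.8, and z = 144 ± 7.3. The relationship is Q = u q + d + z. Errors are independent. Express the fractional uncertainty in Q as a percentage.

Let p = u·q = 368. δp/p = √((1·δu/u)² + (1·δq/q)²) = √(0.00653 + 0.00404) = 0.103, so δp = 37.9.
Q = p + d + z: δQ = √(δp² + δd² + δz²) = √(1430 + 3.24 + 53.3) = 38.6
Q = 581, so δQ/Q = 38.6/581 = 0.0665.

6.65%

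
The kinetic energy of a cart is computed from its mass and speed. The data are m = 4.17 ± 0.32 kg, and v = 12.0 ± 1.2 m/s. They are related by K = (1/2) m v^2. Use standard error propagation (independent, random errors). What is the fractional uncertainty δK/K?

Each factor contributes (exponent × relative error)² to (δK/K)²:
  (1·δm/m)² = (1×0.0767)² = 0.00589;  (2·δv/v)² = (2×0.100)² = 0.0400
δK/K = √(0.0459) = 0.214

0.214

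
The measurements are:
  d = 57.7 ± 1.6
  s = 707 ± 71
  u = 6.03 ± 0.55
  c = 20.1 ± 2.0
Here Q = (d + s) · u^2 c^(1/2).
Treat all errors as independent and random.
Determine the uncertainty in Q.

Let w = d + s = 765. δw = √(δd² + δs²) = √(2.56 + 5040) = 71.0, so δw/w = 0.0929.
Q is then a monomial in w, u, c:
δQ/Q = √((δw/w)² + (2·δu/u)² + (½·δc/c)²) = √(0.00862 + 0.0333 + 0.00248) = 0.211
Q = 1.25e+05, so δQ = 0.211 × 1.25e+05 = 26300.

26300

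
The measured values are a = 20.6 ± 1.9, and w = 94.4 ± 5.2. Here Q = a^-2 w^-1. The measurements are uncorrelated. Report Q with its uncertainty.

Since Q is a product/quotient, work with relative uncertainties:
  (-2·δa/a)² = (-2×0.0922)² = 0.0340;  (-1·δw/w)² = (-1×0.0551)² = 0.00303
δQ/Q = √(0.0371) = 0.193
Q = 2.5e-05, so δQ = 0.193 × 2.5e-05 = 4.81e-06.

(2.50 ± 0.481) × 10^-5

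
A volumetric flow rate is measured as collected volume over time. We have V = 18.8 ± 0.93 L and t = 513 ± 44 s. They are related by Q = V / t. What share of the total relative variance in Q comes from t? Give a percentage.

75.0%

(δQ/Q)² = (1·δV/V)² + (-1·δt/t)²
  V term: (1×0.0495)² = 0.00245
  t term: (-1×0.0858)² = 0.00736
Total = 0.00980. Share from t = 0.00736/0.00980 = 0.750.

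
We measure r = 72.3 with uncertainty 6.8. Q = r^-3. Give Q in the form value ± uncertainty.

(2.65 ± 0.747) × 10^-6

Q ∝ r^-3, so δQ/Q = |-3| · δr/r = 3 × 0.0941 = 0.282.
Q = 2.65e-06, so δQ = 0.282 × 2.65e-06 = 7.47e-07.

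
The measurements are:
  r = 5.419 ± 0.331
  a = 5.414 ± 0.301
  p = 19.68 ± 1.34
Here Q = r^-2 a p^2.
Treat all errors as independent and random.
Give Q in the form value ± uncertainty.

71.41 ± 13.7

Each factor contributes (exponent × relative error)² to (δQ/Q)²:
  (-2·δr/r)² = (-2×0.0611)² = 0.0149;  (1·δa/a)² = (1×0.0556)² = 0.00309;  (2·δp/p)² = (2×0.0681)² = 0.0185
δQ/Q = √(0.0366) = 0.191
Q = 71.41, so δQ = 0.191 × 71.41 = 13.7.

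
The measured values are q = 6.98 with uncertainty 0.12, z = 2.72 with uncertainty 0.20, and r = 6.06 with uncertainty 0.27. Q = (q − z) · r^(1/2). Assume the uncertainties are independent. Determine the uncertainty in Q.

Let u = q − z = 4.26. δu = √(δq² + δz²) = √(0.0144 + 0.0400) = 0.233, so δu/u = 0.0548.
Q is then a monomial in u, r:
δQ/Q = √((δu/u)² + (½·δr/r)²) = √(0.00300 + 0.000496) = 0.0591
Q = 10.5, so δQ = 0.0591 × 10.5 = 0.620.

0.620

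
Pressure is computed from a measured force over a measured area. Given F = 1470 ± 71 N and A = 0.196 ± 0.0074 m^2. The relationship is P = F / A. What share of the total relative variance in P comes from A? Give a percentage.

(δP/P)² = (1·δF/F)² + (-1·δA/A)²
  F term: (1×0.0483)² = 0.00233
  A term: (-1×0.0378)² = 0.00143
Total = 0.00376. Share from A = 0.00143/0.00376 = 0.379.

37.9%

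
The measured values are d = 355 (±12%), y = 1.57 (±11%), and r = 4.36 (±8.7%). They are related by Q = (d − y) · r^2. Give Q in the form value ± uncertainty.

6720 ± 1420

Let u = d − y = 353. δu = √(δd² + δy²) = √(1810 + 0.0298) = 42.6, so δu/u = 0.121.
Q is then a monomial in u, r:
δQ/Q = √((δu/u)² + (2·δr/r)²) = √(0.0145 + 0.0303) = 0.212
Q = 6720, so δQ = 0.212 × 6720 = 1420.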